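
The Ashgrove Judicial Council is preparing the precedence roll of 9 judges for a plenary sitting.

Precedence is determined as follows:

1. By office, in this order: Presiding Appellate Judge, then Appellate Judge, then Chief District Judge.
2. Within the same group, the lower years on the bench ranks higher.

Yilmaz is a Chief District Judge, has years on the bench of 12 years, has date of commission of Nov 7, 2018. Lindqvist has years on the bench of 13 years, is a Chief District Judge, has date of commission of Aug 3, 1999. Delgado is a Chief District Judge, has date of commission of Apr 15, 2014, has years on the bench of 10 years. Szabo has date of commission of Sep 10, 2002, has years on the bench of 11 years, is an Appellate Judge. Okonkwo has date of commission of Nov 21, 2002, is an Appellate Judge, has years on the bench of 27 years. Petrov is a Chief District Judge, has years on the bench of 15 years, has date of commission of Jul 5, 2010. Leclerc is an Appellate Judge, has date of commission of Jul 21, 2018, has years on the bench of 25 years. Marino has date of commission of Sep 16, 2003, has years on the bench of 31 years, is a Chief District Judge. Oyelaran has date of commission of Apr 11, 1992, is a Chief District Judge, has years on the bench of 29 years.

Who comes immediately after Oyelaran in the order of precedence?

Marino

By office: Szabo, Leclerc and Okonkwo (Appellate Judge); then Delgado, Yilmaz, Lindqvist, Petrov, Oyelaran and Marino (Chief District Judge).
Among Szabo, Leclerc and Okonkwo, by years on the bench (lower first): Szabo (11 years) before Leclerc (25 years) before Okonkwo (27 years).
Among Delgado, Yilmaz, Lindqvist, Petrov, Oyelaran and Marino, by years on the bench (lower first): Delgado (10 years) before Yilmaz (12 years) before Lindqvist (13 years) before Petrov (15 years) before Oyelaran (29 years) before Marino (31 years).
Order: Szabo, Leclerc, Okonkwo, Delgado, Yilmaz, Lindqvist, Petrov, Oyelaran, Marino.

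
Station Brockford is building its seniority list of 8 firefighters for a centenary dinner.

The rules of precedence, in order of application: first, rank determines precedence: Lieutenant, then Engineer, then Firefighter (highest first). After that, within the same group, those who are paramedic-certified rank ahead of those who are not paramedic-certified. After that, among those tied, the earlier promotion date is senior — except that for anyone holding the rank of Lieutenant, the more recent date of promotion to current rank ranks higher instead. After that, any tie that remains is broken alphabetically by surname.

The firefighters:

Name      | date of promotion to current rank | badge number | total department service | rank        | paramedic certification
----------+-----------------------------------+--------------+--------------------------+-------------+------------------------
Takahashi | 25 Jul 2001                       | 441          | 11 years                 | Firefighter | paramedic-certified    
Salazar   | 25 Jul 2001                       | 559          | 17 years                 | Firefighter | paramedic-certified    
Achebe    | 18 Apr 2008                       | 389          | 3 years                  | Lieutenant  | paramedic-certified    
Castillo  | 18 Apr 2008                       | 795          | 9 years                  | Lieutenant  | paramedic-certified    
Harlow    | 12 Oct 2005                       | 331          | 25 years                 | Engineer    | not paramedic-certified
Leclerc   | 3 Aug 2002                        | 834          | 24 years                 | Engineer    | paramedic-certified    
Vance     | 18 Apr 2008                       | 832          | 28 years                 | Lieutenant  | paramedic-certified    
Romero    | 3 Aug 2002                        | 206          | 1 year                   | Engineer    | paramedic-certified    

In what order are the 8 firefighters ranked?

By rank: Achebe, Castillo and Vance (Lieutenant); then Leclerc, Romero and Harlow (Engineer); then Salazar and Takahashi (Firefighter).
Achebe, Castillo and Vance are each paramedic-certified, so the next rule applies.
Achebe, Castillo and Vance all have date of promotion to current rank 18 Apr 2008, so the next rule applies.
Among Achebe, Castillo and Vance, alphabetically by surname: Achebe before Castillo before Vance.
Among Leclerc, Romero and Harlow, paramedic-certified before not paramedic-certified: Leclerc and Romero (paramedic-certified) before Harlow (not paramedic-certified).
Leclerc and Romero both have date of promotion to current rank 3 Aug 2002, so the next rule applies.
Among Leclerc and Romero, alphabetically by surname: Leclerc before Romero.
Salazar and Takahashi are each paramedic-certified, so the next rule applies.
Salazar and Takahashi both have date of promotion to current rank 25 Jul 2001, so the next rule applies.
Among Salazar and Takahashi, alphabetically by surname: Salazar before Takahashi.
Full order: Achebe, Castillo, Vance, Leclerc, Romero, Harlow, Salazar, Takahashi.

Achebe, Castillo, Vance, Leclerc, Romero, Harlow, Salazar, Takahashi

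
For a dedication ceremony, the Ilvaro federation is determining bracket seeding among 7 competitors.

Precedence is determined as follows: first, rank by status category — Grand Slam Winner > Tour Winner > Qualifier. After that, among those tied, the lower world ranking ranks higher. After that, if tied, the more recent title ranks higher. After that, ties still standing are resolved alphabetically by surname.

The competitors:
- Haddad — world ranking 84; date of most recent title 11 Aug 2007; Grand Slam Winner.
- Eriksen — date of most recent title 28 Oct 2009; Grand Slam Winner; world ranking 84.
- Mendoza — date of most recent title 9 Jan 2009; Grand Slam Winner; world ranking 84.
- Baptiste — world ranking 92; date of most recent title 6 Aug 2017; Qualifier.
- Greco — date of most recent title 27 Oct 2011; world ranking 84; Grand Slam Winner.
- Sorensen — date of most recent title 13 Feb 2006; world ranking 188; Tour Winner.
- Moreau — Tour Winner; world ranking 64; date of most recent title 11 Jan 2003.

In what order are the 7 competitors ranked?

By status category: Greco, Eriksen, Mendoza and Haddad (Grand Slam Winner); then Moreau and Sorensen (Tour Winner); then Baptiste (Qualifier).
Greco, Eriksen, Mendoza and Haddad all have world ranking 84, so the next rule applies.
Among Greco, Eriksen, Mendoza and Haddad, by date of most recent title (later first): Greco (27 Oct 2011) before Eriksen (28 Oct 2009) before Mendoza (9 Jan 2009) before Haddad (11 Aug 2007).
Among Moreau and Sorensen, by world ranking (lower first): Moreau (64) before Sorensen (188).
Full order: Greco, Eriksen, Mendoza, Haddad, Moreau, Sorensen, Baptiste.

Greco, Eriksen, Mendoza, Haddad, Moreau, Sorensen, Baptiste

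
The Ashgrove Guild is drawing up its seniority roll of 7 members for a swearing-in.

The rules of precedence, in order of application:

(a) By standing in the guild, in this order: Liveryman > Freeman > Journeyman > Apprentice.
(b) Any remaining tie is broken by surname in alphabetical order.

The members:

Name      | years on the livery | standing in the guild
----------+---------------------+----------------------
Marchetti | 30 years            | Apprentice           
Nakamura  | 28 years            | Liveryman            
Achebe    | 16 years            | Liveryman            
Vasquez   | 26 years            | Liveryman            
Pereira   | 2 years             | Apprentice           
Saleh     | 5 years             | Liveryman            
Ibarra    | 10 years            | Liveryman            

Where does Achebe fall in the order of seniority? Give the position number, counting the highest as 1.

1

By standing in the guild: Achebe, Ibarra, Nakamura, Saleh and Vasquez (Liveryman); then Marchetti and Pereira (Apprentice).
Among Achebe, Ibarra, Nakamura, Saleh and Vasquez, alphabetically by surname: Achebe before Ibarra before Nakamura before Saleh before Vasquez.
Among Marchetti and Pereira, alphabetically by surname: Marchetti before Pereira.
Order: Achebe, Ibarra, Nakamura, Saleh, Vasquez, Marchetti, Pereira. So position 1.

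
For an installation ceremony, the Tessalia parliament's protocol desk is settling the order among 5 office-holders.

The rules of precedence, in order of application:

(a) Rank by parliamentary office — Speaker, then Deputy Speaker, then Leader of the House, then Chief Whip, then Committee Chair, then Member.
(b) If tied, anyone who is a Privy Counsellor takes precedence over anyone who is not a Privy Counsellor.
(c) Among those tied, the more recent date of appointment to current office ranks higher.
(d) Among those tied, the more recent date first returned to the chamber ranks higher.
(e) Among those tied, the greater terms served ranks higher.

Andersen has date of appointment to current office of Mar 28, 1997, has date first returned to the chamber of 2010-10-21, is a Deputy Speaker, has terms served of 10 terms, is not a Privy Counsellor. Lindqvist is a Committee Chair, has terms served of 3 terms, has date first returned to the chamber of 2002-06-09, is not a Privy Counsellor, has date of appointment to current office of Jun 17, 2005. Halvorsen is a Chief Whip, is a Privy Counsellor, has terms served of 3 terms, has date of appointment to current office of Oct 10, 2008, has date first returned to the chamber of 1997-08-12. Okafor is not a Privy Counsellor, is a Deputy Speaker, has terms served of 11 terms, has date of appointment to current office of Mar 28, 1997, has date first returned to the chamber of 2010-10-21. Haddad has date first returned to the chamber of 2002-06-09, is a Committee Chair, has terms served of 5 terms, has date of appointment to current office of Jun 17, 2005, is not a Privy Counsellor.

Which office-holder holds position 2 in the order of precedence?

By parliamentary office: Okafor and Andersen (Deputy Speaker); then Halvorsen (Chief Whip); then Haddad and Lindqvist (Committee Chair).
Okafor and Andersen are each not a Privy Counsellor, so the next rule applies.
Okafor and Andersen both have date of appointment to current office Mar 28, 1997, so the next rule applies.
Okafor and Andersen both have date first returned to the chamber 2010-10-21, so the next rule applies.
Among Okafor and Andersen, by terms served (higher first): Okafor (11 terms) before Andersen (10 terms).
Haddad and Lindqvist are each not a Privy Counsellor, so the next rule applies.
Haddad and Lindqvist both have date of appointment to current office Jun 17, 2005, so the next rule applies.
Haddad and Lindqvist both have date first returned to the chamber 2002-06-09, so the next rule applies.
Among Haddad and Lindqvist, by terms served (higher first): Haddad (5 terms) before Lindqvist (3 terms).
Order: Okafor, Andersen, Halvorsen, Haddad, Lindqvist.

Andersen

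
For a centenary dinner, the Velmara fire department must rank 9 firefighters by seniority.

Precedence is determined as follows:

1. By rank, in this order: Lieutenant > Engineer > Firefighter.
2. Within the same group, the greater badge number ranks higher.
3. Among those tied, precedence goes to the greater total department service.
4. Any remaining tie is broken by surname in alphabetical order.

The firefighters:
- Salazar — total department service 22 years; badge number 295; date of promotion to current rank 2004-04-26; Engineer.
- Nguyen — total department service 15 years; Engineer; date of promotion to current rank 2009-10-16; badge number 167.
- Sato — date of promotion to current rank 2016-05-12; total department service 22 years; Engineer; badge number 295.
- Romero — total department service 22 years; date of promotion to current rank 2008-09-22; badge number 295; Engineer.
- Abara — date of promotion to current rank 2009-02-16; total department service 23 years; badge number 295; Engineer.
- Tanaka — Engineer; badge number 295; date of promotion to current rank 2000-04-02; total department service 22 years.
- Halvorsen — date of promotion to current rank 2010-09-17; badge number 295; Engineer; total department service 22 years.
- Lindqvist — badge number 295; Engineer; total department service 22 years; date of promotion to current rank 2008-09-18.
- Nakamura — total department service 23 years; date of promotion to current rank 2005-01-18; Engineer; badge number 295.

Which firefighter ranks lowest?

By rank: Abara, Nakamura, Halvorsen, Lindqvist, Romero, Salazar, Sato, Tanaka and Nguyen (Engineer).
Among Abara, Nakamura, Halvorsen, Lindqvist, Romero, Salazar, Sato, Tanaka and Nguyen, by badge number (higher first): Abara, Nakamura, Halvorsen, Lindqvist, Romero, Salazar, Sato and Tanaka (295) before Nguyen (167).
Among Abara, Nakamura, Halvorsen, Lindqvist, Romero, Salazar, Sato and Tanaka, by total department service (higher first): Abara and Nakamura (23 years) before Halvorsen, Lindqvist, Romero, Salazar, Sato and Tanaka (22 years).
Among Abara and Nakamura, alphabetically by surname: Abara before Nakamura.
Among Halvorsen, Lindqvist, Romero, Salazar, Sato and Tanaka, alphabetically by surname: Halvorsen before Lindqvist before Romero before Salazar before Sato before Tanaka.
Order: Abara, Nakamura, Halvorsen, Lindqvist, Romero, Salazar, Sato, Tanaka, Nguyen.

Nguyen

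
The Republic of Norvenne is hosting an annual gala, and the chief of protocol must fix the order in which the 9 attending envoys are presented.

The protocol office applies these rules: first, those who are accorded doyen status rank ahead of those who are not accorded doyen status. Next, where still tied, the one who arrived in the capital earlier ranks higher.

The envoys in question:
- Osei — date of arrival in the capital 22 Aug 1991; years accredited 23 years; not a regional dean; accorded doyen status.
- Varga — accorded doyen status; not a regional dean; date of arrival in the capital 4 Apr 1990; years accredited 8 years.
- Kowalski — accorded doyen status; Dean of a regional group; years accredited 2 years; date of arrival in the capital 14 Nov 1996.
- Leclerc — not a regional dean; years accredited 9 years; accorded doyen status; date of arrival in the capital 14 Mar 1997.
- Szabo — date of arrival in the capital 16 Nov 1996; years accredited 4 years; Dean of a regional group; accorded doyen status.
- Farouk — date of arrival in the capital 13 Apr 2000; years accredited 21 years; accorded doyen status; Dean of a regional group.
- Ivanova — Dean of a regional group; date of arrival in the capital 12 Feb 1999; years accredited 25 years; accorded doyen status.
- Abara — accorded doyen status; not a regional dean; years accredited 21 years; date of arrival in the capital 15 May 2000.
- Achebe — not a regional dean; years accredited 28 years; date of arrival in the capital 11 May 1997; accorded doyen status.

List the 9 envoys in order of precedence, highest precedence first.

By the first rule: Varga, Osei, Kowalski, Szabo, Leclerc, Achebe, Ivanova, Farouk and Abara (each accorded doyen status).
Among Varga, Osei, Kowalski, Szabo, Leclerc, Achebe, Ivanova, Farouk and Abara, by date of arrival in the capital (earlier first): Varga (4 Apr 1990) before Osei (22 Aug 1991) before Kowalski (14 Nov 1996) before Szabo (16 Nov 1996) before Leclerc (14 Mar 1997) before Achebe (11 May 1997) before Ivanova (12 Feb 1999) before Farouk (13 Apr 2000) before Abara (15 May 2000).
Full order: Varga, Osei, Kowalski, Szabo, Leclerc, Achebe, Ivanova, Farouk, Abara.

Varga, Osei, Kowalski, Szabo, Leclerc, Achebe, Ivanova, Farouk, Abara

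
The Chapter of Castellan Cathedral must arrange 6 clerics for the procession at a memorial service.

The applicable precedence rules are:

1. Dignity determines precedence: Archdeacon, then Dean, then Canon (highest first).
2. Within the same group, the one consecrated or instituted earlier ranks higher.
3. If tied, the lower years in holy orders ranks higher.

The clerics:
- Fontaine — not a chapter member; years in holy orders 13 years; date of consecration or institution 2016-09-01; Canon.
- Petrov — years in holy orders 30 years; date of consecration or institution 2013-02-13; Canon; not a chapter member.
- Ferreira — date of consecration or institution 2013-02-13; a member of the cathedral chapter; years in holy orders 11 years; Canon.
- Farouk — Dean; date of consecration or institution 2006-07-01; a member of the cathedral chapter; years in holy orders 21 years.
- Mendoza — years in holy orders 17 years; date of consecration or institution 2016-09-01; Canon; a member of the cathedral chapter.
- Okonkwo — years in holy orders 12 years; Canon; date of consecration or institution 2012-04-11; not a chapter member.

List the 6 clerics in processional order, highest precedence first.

Farouk, Okonkwo, Ferreira, Petrov, Fontaine, Mendoza

By dignity: Farouk (Dean); then Okonkwo, Ferreira, Petrov, Fontaine and Mendoza (Canon).
Among Okonkwo, Ferreira, Petrov, Fontaine and Mendoza, by date of consecration or institution (earlier first): Okonkwo (2012-04-11) before Ferreira and Petrov (2013-02-13) before Fontaine and Mendoza (2016-09-01).
Among Ferreira and Petrov, by years in holy orders (lower first): Ferreira (11 years) before Petrov (30 years).
Among Fontaine and Mendoza, by years in holy orders (lower first): Fontaine (13 years) before Mendoza (17 years).
Full order: Farouk, Okonkwo, Ferreira, Petrov, Fontaine, Mendoza.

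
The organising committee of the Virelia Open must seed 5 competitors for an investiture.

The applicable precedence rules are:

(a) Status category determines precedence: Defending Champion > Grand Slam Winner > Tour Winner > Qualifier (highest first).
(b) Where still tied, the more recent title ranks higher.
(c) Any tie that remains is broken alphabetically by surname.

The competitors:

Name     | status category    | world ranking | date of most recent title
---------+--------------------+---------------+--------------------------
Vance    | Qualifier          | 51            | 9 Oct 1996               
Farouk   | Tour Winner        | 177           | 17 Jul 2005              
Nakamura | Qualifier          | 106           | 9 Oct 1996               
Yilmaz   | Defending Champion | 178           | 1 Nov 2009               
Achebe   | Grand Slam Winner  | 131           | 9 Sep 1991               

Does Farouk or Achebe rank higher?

Achebe

By status category: Yilmaz (Defending Champion); then Achebe (Grand Slam Winner); then Farouk (Tour Winner); then Nakamura and Vance (Qualifier).
Nakamura and Vance both have date of most recent title 9 Oct 1996, so the next rule applies.
Among Nakamura and Vance, alphabetically by surname: Nakamura before Vance.
So Achebe takes precedence.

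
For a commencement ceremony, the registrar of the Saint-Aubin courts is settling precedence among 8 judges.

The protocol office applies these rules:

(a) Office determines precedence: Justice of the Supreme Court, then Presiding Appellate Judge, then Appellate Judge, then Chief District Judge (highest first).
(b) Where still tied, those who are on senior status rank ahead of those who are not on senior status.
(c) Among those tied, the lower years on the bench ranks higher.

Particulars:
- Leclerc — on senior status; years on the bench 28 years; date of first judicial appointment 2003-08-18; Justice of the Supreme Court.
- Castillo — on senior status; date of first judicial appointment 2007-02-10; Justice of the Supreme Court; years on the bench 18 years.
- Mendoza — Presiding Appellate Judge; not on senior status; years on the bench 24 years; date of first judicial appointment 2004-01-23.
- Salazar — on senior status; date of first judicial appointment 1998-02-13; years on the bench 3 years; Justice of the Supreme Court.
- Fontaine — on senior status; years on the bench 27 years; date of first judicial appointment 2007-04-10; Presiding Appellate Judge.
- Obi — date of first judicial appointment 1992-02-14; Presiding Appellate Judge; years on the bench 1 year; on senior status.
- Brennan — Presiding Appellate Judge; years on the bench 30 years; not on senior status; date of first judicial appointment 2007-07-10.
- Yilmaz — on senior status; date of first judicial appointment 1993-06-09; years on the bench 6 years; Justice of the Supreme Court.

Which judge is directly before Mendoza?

By office: Salazar, Yilmaz, Castillo and Leclerc (Justice of the Supreme Court); then Obi, Fontaine, Mendoza and Brennan (Presiding Appellate Judge).
Salazar, Yilmaz, Castillo and Leclerc are each on senior status, so the next rule applies.
Among Salazar, Yilmaz, Castillo and Leclerc, by years on the bench (lower first): Salazar (3 years) before Yilmaz (6 years) before Castillo (18 years) before Leclerc (28 years).
Among Obi, Fontaine, Mendoza and Brennan, on senior status before not on senior status: Obi and Fontaine (on senior status) before Mendoza and Brennan (not on senior status).
Among Obi and Fontaine, by years on the bench (lower first): Obi (1 year) before Fontaine (27 years).
Among Mendoza and Brennan, by years on the bench (lower first): Mendoza (24 years) before Brennan (30 years).
Order: Salazar, Yilmaz, Castillo, Leclerc, Obi, Fontaine, Mendoza, Brennan.

Fontaine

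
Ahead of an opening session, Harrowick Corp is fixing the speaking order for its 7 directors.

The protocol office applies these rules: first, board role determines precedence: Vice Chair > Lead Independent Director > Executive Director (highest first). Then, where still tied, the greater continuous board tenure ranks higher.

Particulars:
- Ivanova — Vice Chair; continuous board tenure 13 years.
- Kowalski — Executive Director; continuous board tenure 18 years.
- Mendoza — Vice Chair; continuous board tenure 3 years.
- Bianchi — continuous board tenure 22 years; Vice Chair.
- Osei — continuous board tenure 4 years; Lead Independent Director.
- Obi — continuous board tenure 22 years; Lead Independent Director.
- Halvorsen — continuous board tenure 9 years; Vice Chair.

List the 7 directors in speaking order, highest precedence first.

By board role: Bianchi, Ivanova, Halvorsen and Mendoza (Vice Chair); then Obi and Osei (Lead Independent Director); then Kowalski (Executive Director).
Among Bianchi, Ivanova, Halvorsen and Mendoza, by continuous board tenure (higher first): Bianchi (22 years) before Ivanova (13 years) before Halvorsen (9 years) before Mendoza (3 years).
Among Obi and Osei, by continuous board tenure (higher first): Obi (22 years) before Osei (4 years).
Full order: Bianchi, Ivanova, Halvorsen, Mendoza, Obi, Osei, Kowalski.

Bianchi, Ivanova, Halvorsen, Mendoza, Obi, Osei, Kowalski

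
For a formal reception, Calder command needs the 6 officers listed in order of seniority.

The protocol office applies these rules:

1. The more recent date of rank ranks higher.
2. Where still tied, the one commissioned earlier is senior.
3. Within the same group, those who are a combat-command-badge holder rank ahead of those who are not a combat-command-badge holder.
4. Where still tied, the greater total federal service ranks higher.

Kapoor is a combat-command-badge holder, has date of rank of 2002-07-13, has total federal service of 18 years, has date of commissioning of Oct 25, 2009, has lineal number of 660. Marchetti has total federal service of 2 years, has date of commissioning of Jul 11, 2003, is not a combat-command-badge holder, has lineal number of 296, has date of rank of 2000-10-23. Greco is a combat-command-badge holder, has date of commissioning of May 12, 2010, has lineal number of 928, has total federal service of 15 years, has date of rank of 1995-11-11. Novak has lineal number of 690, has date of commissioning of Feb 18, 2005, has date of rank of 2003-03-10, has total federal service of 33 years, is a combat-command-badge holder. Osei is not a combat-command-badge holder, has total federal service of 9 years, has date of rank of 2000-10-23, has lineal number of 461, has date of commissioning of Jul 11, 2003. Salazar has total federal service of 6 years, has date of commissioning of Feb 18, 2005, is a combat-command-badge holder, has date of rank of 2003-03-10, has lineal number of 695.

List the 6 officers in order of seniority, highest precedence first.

Novak, Salazar, Kapoor, Osei, Marchetti, Greco

By date of rank (later first): Novak and Salazar (both 2003-03-10); then Kapoor (2002-07-13); then Osei and Marchetti (both 2000-10-23); then Greco (1995-11-11).
Novak and Salazar both have date of commissioning Feb 18, 2005, so the next rule applies.
Novak and Salazar are each a combat-command-badge holder, so the next rule applies.
Among Novak and Salazar, by total federal service (higher first): Novak (33 years) before Salazar (6 years).
Osei and Marchetti both have date of commissioning Jul 11, 2003, so the next rule applies.
Osei and Marchetti are each not a combat-command-badge holder, so the next rule applies.
Among Osei and Marchetti, by total federal service (higher first): Osei (9 years) before Marchetti (2 years).
Full order: Novak, Salazar, Kapoor, Osei, Marchetti, Greco.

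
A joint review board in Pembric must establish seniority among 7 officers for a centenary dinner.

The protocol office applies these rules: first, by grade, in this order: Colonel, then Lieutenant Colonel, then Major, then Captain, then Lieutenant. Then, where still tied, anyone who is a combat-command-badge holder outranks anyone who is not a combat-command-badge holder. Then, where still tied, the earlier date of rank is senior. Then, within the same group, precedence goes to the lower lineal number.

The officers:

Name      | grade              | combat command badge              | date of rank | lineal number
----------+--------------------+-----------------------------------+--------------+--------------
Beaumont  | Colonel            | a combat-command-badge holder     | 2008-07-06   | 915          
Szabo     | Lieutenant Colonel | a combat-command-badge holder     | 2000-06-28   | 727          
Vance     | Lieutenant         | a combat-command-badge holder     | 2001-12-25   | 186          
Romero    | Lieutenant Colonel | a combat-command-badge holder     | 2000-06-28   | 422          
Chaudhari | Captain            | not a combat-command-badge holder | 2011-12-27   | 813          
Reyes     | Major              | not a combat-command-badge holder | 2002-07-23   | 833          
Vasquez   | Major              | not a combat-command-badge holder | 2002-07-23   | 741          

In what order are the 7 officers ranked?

By grade: Beaumont (Colonel); then Romero and Szabo (Lieutenant Colonel); then Vasquez and Reyes (Major); then Chaudhari (Captain); then Vance (Lieutenant).
Romero and Szabo are each a combat-command-badge holder, so the next rule applies.
Romero and Szabo both have date of rank 2000-06-28, so the next rule applies.
Among Romero and Szabo, by lineal number (lower first): Romero (422) before Szabo (727).
Vasquez and Reyes are each not a combat-command-badge holder, so the next rule applies.
Vasquez and Reyes both have date of rank 2002-07-23, so the next rule applies.
Among Vasquez and Reyes, by lineal number (lower first): Vasquez (741) before Reyes (833).
Full order: Beaumont, Romero, Szabo, Vasquez, Reyes, Chaudhari, Vance.

Beaumont, Romero, Szabo, Vasquez, Reyes, Chaudhari, Vance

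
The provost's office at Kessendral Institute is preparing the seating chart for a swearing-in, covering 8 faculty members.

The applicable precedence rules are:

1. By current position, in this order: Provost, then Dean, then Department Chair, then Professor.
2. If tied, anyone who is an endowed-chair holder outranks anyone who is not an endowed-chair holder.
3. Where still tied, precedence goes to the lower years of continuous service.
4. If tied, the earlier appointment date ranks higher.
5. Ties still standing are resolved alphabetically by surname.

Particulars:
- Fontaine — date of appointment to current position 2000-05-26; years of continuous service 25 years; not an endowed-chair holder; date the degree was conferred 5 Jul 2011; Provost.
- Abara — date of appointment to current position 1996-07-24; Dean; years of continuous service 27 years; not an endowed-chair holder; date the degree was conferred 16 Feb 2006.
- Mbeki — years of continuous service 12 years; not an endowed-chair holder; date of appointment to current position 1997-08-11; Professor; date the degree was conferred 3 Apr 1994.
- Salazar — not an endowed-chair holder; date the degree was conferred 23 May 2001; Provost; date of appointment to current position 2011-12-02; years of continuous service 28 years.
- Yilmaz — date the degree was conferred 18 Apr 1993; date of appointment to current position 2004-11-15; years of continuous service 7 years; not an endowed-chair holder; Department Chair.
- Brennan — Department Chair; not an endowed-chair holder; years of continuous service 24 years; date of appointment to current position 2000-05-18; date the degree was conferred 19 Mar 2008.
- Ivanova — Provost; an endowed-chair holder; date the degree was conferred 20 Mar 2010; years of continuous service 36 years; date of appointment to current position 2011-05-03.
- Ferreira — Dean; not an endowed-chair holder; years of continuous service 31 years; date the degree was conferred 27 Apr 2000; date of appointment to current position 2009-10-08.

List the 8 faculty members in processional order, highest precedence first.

Ivanova, Fontaine, Salazar, Abara, Ferreira, Yilmaz, Brennan, Mbeki

By current position: Ivanova, Fontaine and Salazar (Provost); then Abara and Ferreira (Dean); then Yilmaz and Brennan (Department Chair); then Mbeki (Professor).
Among Ivanova, Fontaine and Salazar, an endowed-chair holder before not an endowed-chair holder: Ivanova (an endowed-chair holder) before Fontaine and Salazar (not an endowed-chair holder).
Among Fontaine and Salazar, by years of continuous service (lower first): Fontaine (25 years) before Salazar (28 years).
Abara and Ferreira are each not an endowed-chair holder, so the next rule applies.
Among Abara and Ferreira, by years of continuous service (lower first): Abara (27 years) before Ferreira (31 years).
Yilmaz and Brennan are each not an endowed-chair holder, so the next rule applies.
Among Yilmaz and Brennan, by years of continuous service (lower first): Yilmaz (7 years) before Brennan (24 years).
Full order: Ivanova, Fontaine, Salazar, Abara, Ferreira, Yilmaz, Brennan, Mbeki.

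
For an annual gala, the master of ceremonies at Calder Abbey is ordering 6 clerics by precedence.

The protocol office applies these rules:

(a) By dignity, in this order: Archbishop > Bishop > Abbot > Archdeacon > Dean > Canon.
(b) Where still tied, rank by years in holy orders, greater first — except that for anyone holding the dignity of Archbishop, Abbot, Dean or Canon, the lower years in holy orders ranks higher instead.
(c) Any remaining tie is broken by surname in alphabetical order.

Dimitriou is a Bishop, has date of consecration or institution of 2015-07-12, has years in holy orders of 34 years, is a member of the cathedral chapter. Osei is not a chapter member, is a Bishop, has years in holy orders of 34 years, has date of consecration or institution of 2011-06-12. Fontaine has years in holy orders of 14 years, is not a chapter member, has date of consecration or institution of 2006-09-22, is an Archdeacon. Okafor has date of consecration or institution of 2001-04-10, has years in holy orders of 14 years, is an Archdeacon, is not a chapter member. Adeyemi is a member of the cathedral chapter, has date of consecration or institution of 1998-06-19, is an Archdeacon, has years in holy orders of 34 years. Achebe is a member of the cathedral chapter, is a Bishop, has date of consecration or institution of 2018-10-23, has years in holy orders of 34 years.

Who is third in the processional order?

Osei

By dignity: Achebe, Dimitriou and Osei (Bishop); then Adeyemi, Fontaine and Okafor (Archdeacon).
Achebe, Dimitriou and Osei all have years in holy orders 34 years, so the next rule applies.
Among Achebe, Dimitriou and Osei, alphabetically by surname: Achebe before Dimitriou before Osei.
Among Adeyemi, Fontaine and Okafor, by years in holy orders (higher first): Adeyemi (34 years) before Fontaine and Okafor (14 years).
Among Fontaine and Okafor, alphabetically by surname: Fontaine before Okafor.
Order: Achebe, Dimitriou, Osei, Adeyemi, Fontaine, Okafor.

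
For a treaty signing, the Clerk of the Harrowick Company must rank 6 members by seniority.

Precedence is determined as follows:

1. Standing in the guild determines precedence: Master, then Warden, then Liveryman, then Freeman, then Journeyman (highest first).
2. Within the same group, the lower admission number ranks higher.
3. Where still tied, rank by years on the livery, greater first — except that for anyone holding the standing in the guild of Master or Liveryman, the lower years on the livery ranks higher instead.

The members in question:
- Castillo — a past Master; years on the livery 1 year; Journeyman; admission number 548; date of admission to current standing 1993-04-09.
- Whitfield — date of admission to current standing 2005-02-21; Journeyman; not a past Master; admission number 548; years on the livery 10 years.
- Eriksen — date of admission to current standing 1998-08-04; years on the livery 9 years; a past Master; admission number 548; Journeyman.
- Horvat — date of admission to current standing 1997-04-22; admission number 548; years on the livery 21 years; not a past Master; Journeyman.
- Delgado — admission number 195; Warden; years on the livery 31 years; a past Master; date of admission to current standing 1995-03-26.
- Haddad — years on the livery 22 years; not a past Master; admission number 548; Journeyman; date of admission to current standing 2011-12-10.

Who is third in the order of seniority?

By standing in the guild: Delgado (Warden); then Haddad, Horvat, Whitfield, Eriksen and Castillo (Journeyman).
Haddad, Horvat, Whitfield, Eriksen and Castillo all have admission number 548, so the next rule applies.
Among Haddad, Horvat, Whitfield, Eriksen and Castillo, by years on the livery (higher first): Haddad (22 years) before Horvat (21 years) before Whitfield (10 years) before Eriksen (9 years) before Castillo (1 year).
Order: Delgado, Haddad, Horvat, Whitfield, Eriksen, Castillo.

Horvat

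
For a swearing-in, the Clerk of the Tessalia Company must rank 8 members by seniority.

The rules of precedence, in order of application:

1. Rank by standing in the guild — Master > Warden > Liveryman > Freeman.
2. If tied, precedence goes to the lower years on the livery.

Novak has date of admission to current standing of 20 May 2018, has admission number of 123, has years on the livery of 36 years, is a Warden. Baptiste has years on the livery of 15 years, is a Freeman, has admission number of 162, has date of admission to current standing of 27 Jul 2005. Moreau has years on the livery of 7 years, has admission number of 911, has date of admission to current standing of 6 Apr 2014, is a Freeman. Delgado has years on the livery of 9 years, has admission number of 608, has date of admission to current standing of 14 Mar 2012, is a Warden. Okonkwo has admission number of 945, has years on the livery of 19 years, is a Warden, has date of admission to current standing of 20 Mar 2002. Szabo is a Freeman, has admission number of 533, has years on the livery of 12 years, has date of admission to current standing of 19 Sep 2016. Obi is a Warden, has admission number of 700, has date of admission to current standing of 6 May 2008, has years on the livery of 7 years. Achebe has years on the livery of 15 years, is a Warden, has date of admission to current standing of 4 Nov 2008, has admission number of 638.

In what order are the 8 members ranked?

By standing in the guild: Obi, Delgado, Achebe, Okonkwo and Novak (Warden); then Moreau, Szabo and Baptiste (Freeman).
Among Obi, Delgado, Achebe, Okonkwo and Novak, by years on the livery (lower first): Obi (7 years) before Delgado (9 years) before Achebe (15 years) before Okonkwo (19 years) before Novak (36 years).
Among Moreau, Szabo and Baptiste, by years on the livery (lower first): Moreau (7 years) before Szabo (12 years) before Baptiste (15 years).
Full order: Obi, Delgado, Achebe, Okonkwo, Novak, Moreau, Szabo, Baptiste.

Obi, Delgado, Achebe, Okonkwo, Novak, Moreau, Szabo, Baptiste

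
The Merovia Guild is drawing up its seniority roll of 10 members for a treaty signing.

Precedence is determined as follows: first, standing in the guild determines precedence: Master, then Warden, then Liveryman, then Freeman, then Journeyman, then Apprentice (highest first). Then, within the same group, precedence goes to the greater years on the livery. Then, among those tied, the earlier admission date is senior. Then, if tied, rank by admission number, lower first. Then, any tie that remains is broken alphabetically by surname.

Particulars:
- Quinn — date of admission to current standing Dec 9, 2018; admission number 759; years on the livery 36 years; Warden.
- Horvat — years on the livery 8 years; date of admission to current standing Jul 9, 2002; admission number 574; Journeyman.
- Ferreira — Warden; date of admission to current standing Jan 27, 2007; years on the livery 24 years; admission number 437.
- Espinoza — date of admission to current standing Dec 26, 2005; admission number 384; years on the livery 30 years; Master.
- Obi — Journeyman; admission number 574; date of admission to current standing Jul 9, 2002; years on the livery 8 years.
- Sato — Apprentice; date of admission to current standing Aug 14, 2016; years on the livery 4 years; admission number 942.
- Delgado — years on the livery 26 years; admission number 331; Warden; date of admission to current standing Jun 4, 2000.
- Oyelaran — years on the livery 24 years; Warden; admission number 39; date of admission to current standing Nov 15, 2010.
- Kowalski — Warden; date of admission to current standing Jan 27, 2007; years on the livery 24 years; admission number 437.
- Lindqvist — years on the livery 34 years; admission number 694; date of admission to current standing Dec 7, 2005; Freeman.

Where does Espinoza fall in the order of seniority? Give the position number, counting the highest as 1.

By standing in the guild: Espinoza (Master); then Quinn, Delgado, Ferreira, Kowalski and Oyelaran (Warden); then Lindqvist (Freeman); then Horvat and Obi (Journeyman); then Sato (Apprentice).
Among Quinn, Delgado, Ferreira, Kowalski and Oyelaran, by years on the livery (higher first): Quinn (36 years) before Delgado (26 years) before Ferreira, Kowalski and Oyelaran (24 years).
Among Ferreira, Kowalski and Oyelaran, by date of admission to current standing (earlier first): Ferreira and Kowalski (Jan 27, 2007) before Oyelaran (Nov 15, 2010).
Ferreira and Kowalski both have admission number 437, so the next rule applies.
Among Ferreira and Kowalski, alphabetically by surname: Ferreira before Kowalski.
Horvat and Obi both have years on the livery 8 years, so the next rule applies.
Horvat and Obi both have date of admission to current standing Jul 9, 2002, so the next rule applies.
Horvat and Obi both have admission number 574, so the next rule applies.
Among Horvat and Obi, alphabetically by surname: Horvat before Obi.
Order: Espinoza, Quinn, Delgado, Ferreira, Kowalski, Oyelaran, Lindqvist, Horvat, Obi, Sato. So position 1.

1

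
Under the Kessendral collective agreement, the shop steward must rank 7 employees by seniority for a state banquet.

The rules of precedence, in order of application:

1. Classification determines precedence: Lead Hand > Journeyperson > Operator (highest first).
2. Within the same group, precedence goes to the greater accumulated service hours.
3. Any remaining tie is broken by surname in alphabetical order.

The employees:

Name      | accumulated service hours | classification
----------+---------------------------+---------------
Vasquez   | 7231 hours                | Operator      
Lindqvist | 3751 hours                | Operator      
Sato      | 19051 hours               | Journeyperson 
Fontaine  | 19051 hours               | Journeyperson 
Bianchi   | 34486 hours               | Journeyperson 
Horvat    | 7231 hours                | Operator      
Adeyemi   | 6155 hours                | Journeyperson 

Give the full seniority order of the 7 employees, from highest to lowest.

By classification: Bianchi, Fontaine, Sato and Adeyemi (Journeyperson); then Horvat, Vasquez and Lindqvist (Operator).
Among Bianchi, Fontaine, Sato and Adeyemi, by accumulated service hours (higher first): Bianchi (34486 hours) before Fontaine and Sato (19051 hours) before Adeyemi (6155 hours).
Among Fontaine and Sato, alphabetically by surname: Fontaine before Sato.
Among Horvat, Vasquez and Lindqvist, by accumulated service hours (higher first): Horvat and Vasquez (7231 hours) before Lindqvist (3751 hours).
Among Horvat and Vasquez, alphabetically by surname: Horvat before Vasquez.
Full order: Bianchi, Fontaine, Sato, Adeyemi, Horvat, Vasquez, Lindqvist.

Bianchi, Fontaine, Sato, Adeyemi, Horvat, Vasquez, Lindqvist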